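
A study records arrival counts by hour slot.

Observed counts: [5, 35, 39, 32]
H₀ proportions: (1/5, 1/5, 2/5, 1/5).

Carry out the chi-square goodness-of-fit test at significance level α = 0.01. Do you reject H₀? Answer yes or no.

n = 111; E_i = n·p_i = [22.20, 22.20, 44.40, 22.20]
χ² = (5−22.20)²/22.20 + (35−22.20)²/22.20 + (39−44.40)²/44.40 + (32−22.20)²/22.20 = 25.6892
df = 3
p-value (upper-tail) = 0.00001
At α=0.01: p < α → reject H₀

reject H₀: yes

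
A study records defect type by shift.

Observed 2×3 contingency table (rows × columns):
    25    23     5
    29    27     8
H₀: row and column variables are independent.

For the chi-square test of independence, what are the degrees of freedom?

degrees of freedom = 2

df = (r−1)(c−1) = (2−1)·(3−1) = 2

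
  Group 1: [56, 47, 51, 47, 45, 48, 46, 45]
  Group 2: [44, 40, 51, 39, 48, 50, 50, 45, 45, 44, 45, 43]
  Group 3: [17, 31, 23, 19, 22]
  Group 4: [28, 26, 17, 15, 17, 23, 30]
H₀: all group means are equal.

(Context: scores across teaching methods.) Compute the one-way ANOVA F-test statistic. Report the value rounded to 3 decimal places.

test statistic = 69.814

Group means [48.12, 45.33, 22.40, 22.29], grand mean 37.406
SSB = Σnᵢ(x̄ᵢ−x̄)² = 4399.549; SSW = ΣΣ(x−x̄ᵢ)² = 588.170
MSB = 4399.549/3 = 1466.5162; MSW = 588.170/28 = 21.0061
F = MSB/MSW = 69.8139
df = (3, 28)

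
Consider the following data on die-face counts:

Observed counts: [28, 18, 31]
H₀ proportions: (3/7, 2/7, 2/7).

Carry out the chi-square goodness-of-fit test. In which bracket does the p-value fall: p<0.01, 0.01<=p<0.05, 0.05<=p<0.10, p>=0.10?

n = 77; E_i = n·p_i = [33.00, 22.00, 22.00]
χ² = (28−33.00)²/33.00 + (18−22.00)²/22.00 + (31−22.00)²/22.00 = 5.1667
df = 2
p-value (upper-tail) = 0.07552
→ bracket: 0.05<=p<0.10

p-value bracket: 0.05<=p<0.10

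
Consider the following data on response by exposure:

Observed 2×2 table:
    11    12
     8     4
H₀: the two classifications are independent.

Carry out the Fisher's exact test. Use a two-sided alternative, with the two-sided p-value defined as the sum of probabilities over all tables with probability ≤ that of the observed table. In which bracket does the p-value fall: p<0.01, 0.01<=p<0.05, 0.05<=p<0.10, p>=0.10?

p-value bracket: p>=0.10

Margins: r₁=23, r₂=12, c₁=19, c₂=16, n=35
p_obs = C(23,11)·C(12,8)/C(35,19); sum pmf over tables with pmf ≤ p_obs
p-value (two-sided) = 0.47586
→ bracket: p>=0.10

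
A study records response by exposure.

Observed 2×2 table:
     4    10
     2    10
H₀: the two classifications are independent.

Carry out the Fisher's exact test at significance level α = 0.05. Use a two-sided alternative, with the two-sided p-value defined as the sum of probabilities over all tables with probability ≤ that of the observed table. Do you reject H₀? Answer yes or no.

Margins: r₁=14, r₂=12, c₁=6, c₂=20, n=26
p_obs = C(14,4)·C(12,2)/C(26,6); sum pmf over tables with pmf ≤ p_obs
p-value (two-sided) = 0.65217
At α=0.05: p ≥ α → fail to reject H₀

reject H₀: no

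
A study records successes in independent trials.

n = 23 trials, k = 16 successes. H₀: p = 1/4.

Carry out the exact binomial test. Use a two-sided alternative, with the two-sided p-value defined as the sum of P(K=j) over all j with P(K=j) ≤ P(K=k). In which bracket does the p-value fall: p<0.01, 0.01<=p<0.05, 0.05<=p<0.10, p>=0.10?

Exact binomial: n=23, k=16, p₀=1/4=0.2500
P(X=j) = C(n,j)·p₀^j·(1−p₀)^(n−j); p = Σ P(X=j) over j with P(X=j) ≤ P(X=16)
p-value (two-sided) = 0.00001
→ bracket: p<0.01

p-value bracket: p<0.01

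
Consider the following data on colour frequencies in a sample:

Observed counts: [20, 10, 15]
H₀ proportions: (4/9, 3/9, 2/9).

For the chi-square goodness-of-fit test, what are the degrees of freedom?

degrees of freedom = 2

df = k − 1 = 3 − 1 = 2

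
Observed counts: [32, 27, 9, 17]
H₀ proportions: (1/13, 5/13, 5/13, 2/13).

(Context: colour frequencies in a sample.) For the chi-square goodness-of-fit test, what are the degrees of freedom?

df = k − 1 = 4 − 1 = 3

degrees of freedom = 3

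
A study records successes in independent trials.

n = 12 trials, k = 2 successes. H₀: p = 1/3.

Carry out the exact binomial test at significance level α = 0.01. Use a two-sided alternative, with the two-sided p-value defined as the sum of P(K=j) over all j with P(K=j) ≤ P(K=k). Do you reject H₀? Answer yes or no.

Exact binomial: n=12, k=2, p₀=1/3=0.3333
P(X=j) = C(n,j)·p₀^j·(1−p₀)^(n−j); p = Σ P(X=j) over j with P(X=j) ≤ P(X=2)
p-value (two-sided) = 0.35885
At α=0.01: p ≥ α → fail to reject H₀

reject H₀: no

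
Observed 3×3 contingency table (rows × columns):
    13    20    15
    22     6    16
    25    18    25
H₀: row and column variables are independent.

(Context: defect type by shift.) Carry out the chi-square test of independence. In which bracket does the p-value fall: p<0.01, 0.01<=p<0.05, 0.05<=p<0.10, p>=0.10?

Row totals [48, 44, 68], col totals [60, 44, 56], n=160
χ² = (13−18.00)²/18.00 + (20−13.20)²/13.20 + (15−16.80)²/16.80 + (22−16.50)²/16.50 + (6−12.10)²/12.10 + (16−15.40)²/15.40 + (25−25.50)²/25.50 + (18−18.70)²/18.70 + (25−23.80)²/23.80 = 10.1132
df = 4
p-value (upper-tail) = 0.03856
→ bracket: 0.01<=p<0.05

p-value bracket: 0.01<=p<0.05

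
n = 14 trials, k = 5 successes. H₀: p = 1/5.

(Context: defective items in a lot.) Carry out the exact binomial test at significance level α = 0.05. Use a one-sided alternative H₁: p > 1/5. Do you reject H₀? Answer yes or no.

reject H₀: no

Exact binomial: n=14, k=5, p₀=1/5=0.2000
P(X≥5) from Σ C(n,i)·p₀^i·(1−p₀)^(n−i)
p-value (one-sided, H₁ greater) = 0.12984
At α=0.05: p ≥ α → fail to reject H₀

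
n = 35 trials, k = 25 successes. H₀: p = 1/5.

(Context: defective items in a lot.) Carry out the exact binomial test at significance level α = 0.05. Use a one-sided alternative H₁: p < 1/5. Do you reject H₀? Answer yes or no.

reject H₀: no

Exact binomial: n=35, k=25, p₀=1/5=0.2000
P(X≤25) from Σ C(n,i)·p₀^i·(1−p₀)^(n−i)
p-value (one-sided, H₁ less) = 1.00000
At α=0.05: p ≥ α → fail to reject H₀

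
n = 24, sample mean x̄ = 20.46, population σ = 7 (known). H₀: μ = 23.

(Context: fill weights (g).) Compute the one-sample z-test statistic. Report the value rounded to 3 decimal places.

SE = σ/√n = 7/√24 = 1.4289
z = (x̄−μ₀)/SE = (20.46−23)/1.4289 = -1.7776

test statistic = -1.778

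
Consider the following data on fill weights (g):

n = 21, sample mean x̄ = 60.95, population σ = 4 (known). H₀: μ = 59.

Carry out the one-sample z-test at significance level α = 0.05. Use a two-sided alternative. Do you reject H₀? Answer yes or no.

reject H₀: yes

SE = σ/√n = 4/√21 = 0.8729
z = (x̄−μ₀)/SE = (60.95−59)/0.8729 = 2.2340
p-value (two-sided) = 0.02548
At α=0.05: p < α → reject H₀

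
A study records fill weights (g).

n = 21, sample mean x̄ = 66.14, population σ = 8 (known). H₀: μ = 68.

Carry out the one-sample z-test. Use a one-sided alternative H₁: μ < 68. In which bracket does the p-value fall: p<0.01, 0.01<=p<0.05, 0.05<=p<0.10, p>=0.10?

SE = σ/√n = 8/√21 = 1.7457
z = (x̄−μ₀)/SE = (66.14−68)/1.7457 = -1.0654
p-value (one-sided, H₁ less) = 0.14334
→ bracket: p>=0.10

p-value bracket: p>=0.10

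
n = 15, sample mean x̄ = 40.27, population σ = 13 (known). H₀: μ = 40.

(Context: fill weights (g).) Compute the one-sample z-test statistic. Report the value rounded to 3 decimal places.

SE = σ/√n = 13/√15 = 3.3566
z = (x̄−μ₀)/SE = (40.27−40)/3.3566 = 0.0804

test statistic = 0.080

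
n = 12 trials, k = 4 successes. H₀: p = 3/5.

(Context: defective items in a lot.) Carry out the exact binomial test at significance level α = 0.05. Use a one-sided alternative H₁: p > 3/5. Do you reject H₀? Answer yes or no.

Exact binomial: n=12, k=4, p₀=3/5=0.6000
P(X≥4) from Σ C(n,i)·p₀^i·(1−p₀)^(n−i)
p-value (one-sided, H₁ greater) = 0.98473
At α=0.05: p ≥ α → fail to reject H₀

reject H₀: no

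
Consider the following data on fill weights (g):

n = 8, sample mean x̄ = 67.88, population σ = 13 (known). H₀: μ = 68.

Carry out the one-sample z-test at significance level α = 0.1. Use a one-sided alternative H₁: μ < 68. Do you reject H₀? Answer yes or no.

reject H₀: no

SE = σ/√n = 13/√8 = 4.5962
z = (x̄−μ₀)/SE = (67.88−68)/4.5962 = -0.0261
p-value (one-sided, H₁ less) = 0.48959
At α=0.1: p ≥ α → fail to reject H₀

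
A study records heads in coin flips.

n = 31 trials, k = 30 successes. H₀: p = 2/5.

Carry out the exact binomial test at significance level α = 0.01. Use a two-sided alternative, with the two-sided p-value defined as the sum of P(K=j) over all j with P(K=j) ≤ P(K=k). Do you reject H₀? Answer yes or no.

Exact binomial: n=31, k=30, p₀=2/5=0.4000
P(X=j) = C(n,j)·p₀^j·(1−p₀)^(n−j); p = Σ P(X=j) over j with P(X=j) ≤ P(X=30)
p-value (two-sided) = 0.00000
At α=0.01: p < α → reject H₀

reject H₀: yes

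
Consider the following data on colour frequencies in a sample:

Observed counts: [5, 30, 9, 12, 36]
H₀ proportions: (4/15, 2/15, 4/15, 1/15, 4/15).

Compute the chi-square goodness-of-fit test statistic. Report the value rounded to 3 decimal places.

test statistic = 61.995

n = 92; E_i = n·p_i = [24.53, 12.27, 24.53, 6.13, 24.53]
χ² = (5−24.53)²/24.53 + (30−12.27)²/12.27 + (9−24.53)²/24.53 + (12−6.13)²/6.13 + (36−24.53)²/24.53 = 61.9946
df = 4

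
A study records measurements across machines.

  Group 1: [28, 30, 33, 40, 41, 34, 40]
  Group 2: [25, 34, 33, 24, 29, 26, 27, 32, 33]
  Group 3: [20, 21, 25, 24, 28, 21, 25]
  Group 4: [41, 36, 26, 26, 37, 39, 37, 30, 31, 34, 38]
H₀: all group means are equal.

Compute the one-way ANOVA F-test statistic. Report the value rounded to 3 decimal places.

Group means [35.14, 29.22, 23.43, 34.09], grand mean 30.824
SSB = Σnᵢ(x̄ᵢ−x̄)² = 653.905; SSW = ΣΣ(x−x̄ᵢ)² = 599.036
MSB = 653.905/3 = 217.9684; MSW = 599.036/30 = 19.9679
F = MSB/MSW = 10.9160
df = (3, 30)

test statistic = 10.916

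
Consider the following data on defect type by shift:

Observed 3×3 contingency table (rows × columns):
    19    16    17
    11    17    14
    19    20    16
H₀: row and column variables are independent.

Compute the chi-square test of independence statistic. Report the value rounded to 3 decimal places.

Row totals [52, 42, 55], col totals [49, 53, 47], n=149
χ² = (19−17.10)²/17.10 + (16−18.50)²/18.50 + (17−16.40)²/16.40 + (11−13.81)²/13.81 + (17−14.94)²/14.94 + (14−13.25)²/13.25 + (19−18.09)²/18.09 + (20−19.56)²/19.56 + (16−17.35)²/17.35 = 1.6297
df = 4

test statistic = 1.630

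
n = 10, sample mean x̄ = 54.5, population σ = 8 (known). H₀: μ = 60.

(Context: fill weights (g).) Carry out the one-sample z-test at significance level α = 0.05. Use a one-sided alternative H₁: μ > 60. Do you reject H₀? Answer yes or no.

SE = σ/√n = 8/√10 = 2.5298
z = (x̄−μ₀)/SE = (54.5−60)/2.5298 = -2.1741
p-value (one-sided, H₁ greater) = 0.98515
At α=0.05: p ≥ α → fail to reject H₀

reject H₀: no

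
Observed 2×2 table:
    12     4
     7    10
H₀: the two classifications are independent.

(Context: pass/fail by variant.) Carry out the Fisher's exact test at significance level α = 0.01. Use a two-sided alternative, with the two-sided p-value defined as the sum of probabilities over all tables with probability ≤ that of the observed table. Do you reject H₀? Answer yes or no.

reject H₀: no

Margins: r₁=16, r₂=17, c₁=19, c₂=14, n=33
p_obs = C(16,12)·C(17,7)/C(33,19); sum pmf over tables with pmf ≤ p_obs
p-value (two-sided) = 0.07986
At α=0.01: p ≥ α → fail to reject H₀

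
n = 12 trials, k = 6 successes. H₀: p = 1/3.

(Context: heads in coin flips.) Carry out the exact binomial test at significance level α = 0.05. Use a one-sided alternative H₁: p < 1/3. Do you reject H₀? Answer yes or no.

Exact binomial: n=12, k=6, p₀=1/3=0.3333
P(X≤6) from Σ C(n,i)·p₀^i·(1−p₀)^(n−i)
p-value (one-sided, H₁ less) = 0.93355
At α=0.05: p ≥ α → fail to reject H₀

reject H₀: no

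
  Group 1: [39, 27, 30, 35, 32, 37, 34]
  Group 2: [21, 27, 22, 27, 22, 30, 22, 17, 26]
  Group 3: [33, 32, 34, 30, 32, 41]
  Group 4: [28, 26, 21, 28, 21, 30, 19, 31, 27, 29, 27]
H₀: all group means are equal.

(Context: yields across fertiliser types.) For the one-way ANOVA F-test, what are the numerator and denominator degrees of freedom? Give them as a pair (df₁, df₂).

k = 4 groups, N = 33 total
df = (k−1, N−k) = (4−1, 33−4) = (3, 29)

degrees of freedom = [3, 29]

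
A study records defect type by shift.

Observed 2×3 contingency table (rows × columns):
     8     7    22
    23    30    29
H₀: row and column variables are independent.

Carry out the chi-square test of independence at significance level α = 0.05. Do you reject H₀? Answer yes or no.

reject H₀: yes

Row totals [37, 82], col totals [31, 37, 51], n=119
χ² = (8−9.64)²/9.64 + (7−11.50)²/11.50 + (22−15.86)²/15.86 + (23−21.36)²/21.36 + (30−25.50)²/25.50 + (29−35.14)²/35.14 = 6.4170
df = 2
p-value (upper-tail) = 0.04042
At α=0.05: p < α → reject H₀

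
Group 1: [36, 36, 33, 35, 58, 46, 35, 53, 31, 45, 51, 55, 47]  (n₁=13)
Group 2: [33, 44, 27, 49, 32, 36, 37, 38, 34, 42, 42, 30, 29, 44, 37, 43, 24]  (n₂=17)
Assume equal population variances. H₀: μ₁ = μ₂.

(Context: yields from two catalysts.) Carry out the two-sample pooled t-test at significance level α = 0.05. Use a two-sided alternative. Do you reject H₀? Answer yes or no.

reject H₀: yes

x̄₁=43.154, s₁=9.272, n₁=13
x̄₂=36.529, s₂=6.884, n₂=17
s_p² = [12·9.272² + 16·6.884²]/28 = 63.9260
SE = √(s_p²·(1/13+1/17)) = 2.9458
t = (43.154−36.529)/2.9458 = 2.2488
df = 28
p-value (two-sided) = 0.03258
At α=0.05: p < α → reject H₀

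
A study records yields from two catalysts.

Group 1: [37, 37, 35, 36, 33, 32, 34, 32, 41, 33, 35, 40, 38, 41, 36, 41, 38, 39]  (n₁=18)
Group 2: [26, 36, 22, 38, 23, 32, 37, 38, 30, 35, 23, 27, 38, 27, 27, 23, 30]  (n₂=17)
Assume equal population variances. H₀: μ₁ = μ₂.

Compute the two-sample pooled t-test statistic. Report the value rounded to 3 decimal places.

x̄₁=36.556, s₁=3.072, n₁=18
x̄₂=30.118, s₂=5.915, n₂=17
s_p² = [17·3.072² + 16·5.915²]/33 = 21.8245
SE = √(s_p²·(1/18+1/17)) = 1.5800
t = (36.556−30.118)/1.5800 = 4.0747
df = 33

test statistic = 4.075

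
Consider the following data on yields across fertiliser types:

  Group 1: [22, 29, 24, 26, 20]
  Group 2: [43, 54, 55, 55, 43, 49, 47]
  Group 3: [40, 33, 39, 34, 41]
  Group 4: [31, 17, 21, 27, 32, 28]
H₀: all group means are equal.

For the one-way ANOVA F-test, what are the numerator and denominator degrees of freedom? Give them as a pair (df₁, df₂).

degrees of freedom = [3, 19]

k = 4 groups, N = 23 total
df = (k−1, N−k) = (4−1, 23−4) = (3, 19)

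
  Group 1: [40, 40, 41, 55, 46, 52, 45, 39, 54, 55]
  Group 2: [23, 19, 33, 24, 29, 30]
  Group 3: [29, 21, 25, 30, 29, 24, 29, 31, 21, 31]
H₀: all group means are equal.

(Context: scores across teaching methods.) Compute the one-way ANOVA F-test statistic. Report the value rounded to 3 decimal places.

Group means [46.70, 26.33, 27.00], grand mean 34.423
SSB = Σnᵢ(x̄ᵢ−x̄)² = 2450.913; SSW = ΣΣ(x−x̄ᵢ)² = 677.433
MSB = 2450.913/2 = 1225.4564; MSW = 677.433/23 = 29.4536
F = MSB/MSW = 41.6063
df = (2, 23)

test statistic = 41.606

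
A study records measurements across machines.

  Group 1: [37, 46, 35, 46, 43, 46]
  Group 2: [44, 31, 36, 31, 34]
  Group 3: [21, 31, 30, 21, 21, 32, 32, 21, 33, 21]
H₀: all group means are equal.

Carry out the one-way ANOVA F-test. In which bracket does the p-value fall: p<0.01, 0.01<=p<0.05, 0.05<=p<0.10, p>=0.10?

p-value bracket: p<0.01

Group means [42.17, 35.20, 26.30], grand mean 32.952
SSB = Σnᵢ(x̄ᵢ−x̄)² = 977.219; SSW = ΣΣ(x−x̄ᵢ)² = 523.733
MSB = 977.219/2 = 488.6095; MSW = 523.733/18 = 29.0963
F = MSB/MSW = 16.7928
df = (2, 18)
p-value (upper-tail) = 0.00008
→ bracket: p<0.01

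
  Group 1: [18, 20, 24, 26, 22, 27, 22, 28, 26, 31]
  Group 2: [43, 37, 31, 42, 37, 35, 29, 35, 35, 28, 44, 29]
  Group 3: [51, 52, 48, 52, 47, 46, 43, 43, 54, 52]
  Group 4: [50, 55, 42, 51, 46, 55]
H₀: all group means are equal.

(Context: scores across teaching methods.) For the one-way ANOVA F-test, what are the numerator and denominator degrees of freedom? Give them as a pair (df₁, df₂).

k = 4 groups, N = 38 total
df = (k−1, N−k) = (4−1, 38−4) = (3, 34)

degrees of freedom = [3, 34]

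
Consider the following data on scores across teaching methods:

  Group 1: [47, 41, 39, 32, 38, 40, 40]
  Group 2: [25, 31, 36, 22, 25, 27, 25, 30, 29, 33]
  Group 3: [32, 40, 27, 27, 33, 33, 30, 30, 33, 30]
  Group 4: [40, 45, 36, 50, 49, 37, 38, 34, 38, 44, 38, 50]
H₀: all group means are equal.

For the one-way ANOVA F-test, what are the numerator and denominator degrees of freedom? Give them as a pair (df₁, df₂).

k = 4 groups, N = 39 total
df = (k−1, N−k) = (4−1, 39−4) = (3, 35)

degrees of freedom = [3, 35]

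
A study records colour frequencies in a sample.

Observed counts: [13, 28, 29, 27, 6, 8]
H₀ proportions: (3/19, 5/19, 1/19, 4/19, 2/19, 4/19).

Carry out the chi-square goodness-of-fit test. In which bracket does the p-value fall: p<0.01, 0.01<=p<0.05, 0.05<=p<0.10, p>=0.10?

p-value bracket: p<0.01

n = 111; E_i = n·p_i = [17.53, 29.21, 5.84, 23.37, 11.68, 23.37]
χ² = (13−17.53)²/17.53 + (28−29.21)²/29.21 + (29−5.84)²/5.84 + (27−23.37)²/23.37 + (6−11.68)²/11.68 + (8−23.37)²/23.37 = 106.4530
df = 5
p-value (upper-tail) = 0.00000
→ bracket: p<0.01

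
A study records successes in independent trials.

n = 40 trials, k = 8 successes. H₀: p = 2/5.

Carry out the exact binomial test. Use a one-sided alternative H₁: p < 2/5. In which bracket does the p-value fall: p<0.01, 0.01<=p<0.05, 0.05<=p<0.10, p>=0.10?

Exact binomial: n=40, k=8, p₀=2/5=0.4000
P(X≤8) from Σ C(n,i)·p₀^i·(1−p₀)^(n−i)
p-value (one-sided, H₁ less) = 0.00606
→ bracket: p<0.01

p-value bracket: p<0.01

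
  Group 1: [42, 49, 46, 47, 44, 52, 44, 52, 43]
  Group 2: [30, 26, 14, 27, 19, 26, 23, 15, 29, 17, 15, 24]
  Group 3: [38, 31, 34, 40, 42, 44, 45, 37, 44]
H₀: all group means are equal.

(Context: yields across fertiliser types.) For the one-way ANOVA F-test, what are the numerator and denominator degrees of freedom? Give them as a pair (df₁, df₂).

k = 3 groups, N = 30 total
df = (k−1, N−k) = (3−1, 30−3) = (2, 27)

degrees of freedom = [2, 27]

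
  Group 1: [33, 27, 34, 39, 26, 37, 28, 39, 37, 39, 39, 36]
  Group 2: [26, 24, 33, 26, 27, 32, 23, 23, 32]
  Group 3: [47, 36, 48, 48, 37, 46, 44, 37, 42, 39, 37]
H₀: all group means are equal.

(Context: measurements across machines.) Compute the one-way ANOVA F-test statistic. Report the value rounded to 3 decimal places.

test statistic = 24.179

Group means [34.50, 27.33, 41.91], grand mean 35.031
SSB = Σnᵢ(x̄ᵢ−x̄)² = 1057.060; SSW = ΣΣ(x−x̄ᵢ)² = 633.909
MSB = 1057.060/2 = 528.5298; MSW = 633.909/29 = 21.8589
F = MSB/MSW = 24.1791
df = (2, 29)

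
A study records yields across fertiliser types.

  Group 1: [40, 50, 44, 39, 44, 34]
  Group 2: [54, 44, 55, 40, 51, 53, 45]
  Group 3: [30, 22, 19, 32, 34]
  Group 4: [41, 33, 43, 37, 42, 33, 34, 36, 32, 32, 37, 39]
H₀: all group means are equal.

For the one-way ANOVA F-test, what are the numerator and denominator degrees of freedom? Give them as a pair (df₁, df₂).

degrees of freedom = [3, 26]

k = 4 groups, N = 30 total
df = (k−1, N−k) = (4−1, 30−4) = (3, 26)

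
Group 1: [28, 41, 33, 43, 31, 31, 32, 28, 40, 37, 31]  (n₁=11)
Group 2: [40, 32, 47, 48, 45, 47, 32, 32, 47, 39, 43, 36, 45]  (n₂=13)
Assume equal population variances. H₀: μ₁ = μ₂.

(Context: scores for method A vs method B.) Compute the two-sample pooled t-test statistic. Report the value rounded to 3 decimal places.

x̄₁=34.091, s₁=5.281, n₁=11
x̄₂=41.000, s₂=6.232, n₂=13
s_p² = [10·5.281² + 12·6.232²]/22 = 33.8595
SE = √(s_p²·(1/11+1/13)) = 2.3838
t = (34.091−41.000)/2.3838 = -2.8983
df = 22

test statistic = -2.898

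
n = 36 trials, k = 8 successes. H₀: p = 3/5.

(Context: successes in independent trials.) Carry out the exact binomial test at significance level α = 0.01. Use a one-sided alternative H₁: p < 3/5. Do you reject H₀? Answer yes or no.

reject H₀: yes

Exact binomial: n=36, k=8, p₀=3/5=0.6000
P(X≤8) from Σ C(n,i)·p₀^i·(1−p₀)^(n−i)
p-value (one-sided, H₁ less) = 0.00000
At α=0.01: p < α → reject H₀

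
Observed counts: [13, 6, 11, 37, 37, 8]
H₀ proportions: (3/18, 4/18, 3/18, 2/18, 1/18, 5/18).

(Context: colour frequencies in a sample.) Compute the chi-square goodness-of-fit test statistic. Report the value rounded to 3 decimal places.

n = 112; E_i = n·p_i = [18.67, 24.89, 18.67, 12.44, 6.22, 31.11]
χ² = (13−18.67)²/18.67 + (6−24.89)²/24.89 + (11−18.67)²/18.67 + (37−12.44)²/12.44 + (37−6.22)²/6.22 + (8−31.11)²/31.11 = 237.0661
df = 5

test statistic = 237.066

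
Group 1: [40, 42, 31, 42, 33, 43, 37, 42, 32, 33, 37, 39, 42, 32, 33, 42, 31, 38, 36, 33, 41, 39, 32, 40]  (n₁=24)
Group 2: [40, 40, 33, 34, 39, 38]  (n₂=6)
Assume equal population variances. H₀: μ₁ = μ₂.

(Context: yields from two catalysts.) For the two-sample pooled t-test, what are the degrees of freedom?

degrees of freedom = 28

df = n₁ + n₂ − 2 = 24 + 6 − 2 = 28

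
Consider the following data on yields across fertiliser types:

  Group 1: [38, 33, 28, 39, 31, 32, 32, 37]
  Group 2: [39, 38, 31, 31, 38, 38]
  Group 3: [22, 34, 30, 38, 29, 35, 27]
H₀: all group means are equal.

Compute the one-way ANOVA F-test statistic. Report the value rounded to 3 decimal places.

test statistic = 2.236

Group means [33.75, 35.83, 30.71], grand mean 33.333
SSB = Σnᵢ(x̄ᵢ−x̄)² = 86.905; SSW = ΣΣ(x−x̄ᵢ)² = 349.762
MSB = 86.905/2 = 43.4524; MSW = 349.762/18 = 19.4312
F = MSB/MSW = 2.2362
df = (2, 18)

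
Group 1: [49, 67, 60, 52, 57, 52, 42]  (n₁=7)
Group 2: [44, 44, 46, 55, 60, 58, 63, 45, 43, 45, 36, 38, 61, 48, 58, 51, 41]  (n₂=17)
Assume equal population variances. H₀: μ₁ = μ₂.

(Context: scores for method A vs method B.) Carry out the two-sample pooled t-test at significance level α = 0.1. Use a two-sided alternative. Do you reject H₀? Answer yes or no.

reject H₀: no

x̄₁=54.143, s₁=8.071, n₁=7
x̄₂=49.176, s₂=8.458, n₂=17
s_p² = [6·8.071² + 16·8.458²]/22 = 69.7876
SE = √(s_p²·(1/7+1/17)) = 3.7516
t = (54.143−49.176)/3.7516 = 1.3238
df = 22
p-value (two-sided) = 0.19916
At α=0.1: p ≥ α → fail to reject H₀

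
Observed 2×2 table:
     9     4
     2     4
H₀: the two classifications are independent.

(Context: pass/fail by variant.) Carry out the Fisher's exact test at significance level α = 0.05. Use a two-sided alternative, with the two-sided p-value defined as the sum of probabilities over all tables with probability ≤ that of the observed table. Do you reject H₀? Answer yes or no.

reject H₀: no

Margins: r₁=13, r₂=6, c₁=11, c₂=8, n=19
p_obs = C(13,9)·C(6,2)/C(19,11); sum pmf over tables with pmf ≤ p_obs
p-value (two-sided) = 0.31889
At α=0.05: p ≥ α → fail to reject H₀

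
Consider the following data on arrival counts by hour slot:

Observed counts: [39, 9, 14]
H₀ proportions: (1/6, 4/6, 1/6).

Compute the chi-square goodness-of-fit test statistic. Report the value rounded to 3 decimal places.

n = 62; E_i = n·p_i = [10.33, 41.33, 10.33]
χ² = (39−10.33)²/10.33 + (9−41.33)²/41.33 + (14−10.33)²/10.33 = 106.1210
df = 2

test statistic = 106.121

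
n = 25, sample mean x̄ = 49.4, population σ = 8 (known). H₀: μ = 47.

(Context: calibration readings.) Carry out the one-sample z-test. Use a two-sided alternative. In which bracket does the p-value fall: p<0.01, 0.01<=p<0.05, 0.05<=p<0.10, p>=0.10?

SE = σ/√n = 8/√25 = 1.6000
z = (x̄−μ₀)/SE = (49.4−47)/1.6000 = 1.5000
p-value (two-sided) = 0.13361
→ bracket: p>=0.10

p-value bracket: p>=0.10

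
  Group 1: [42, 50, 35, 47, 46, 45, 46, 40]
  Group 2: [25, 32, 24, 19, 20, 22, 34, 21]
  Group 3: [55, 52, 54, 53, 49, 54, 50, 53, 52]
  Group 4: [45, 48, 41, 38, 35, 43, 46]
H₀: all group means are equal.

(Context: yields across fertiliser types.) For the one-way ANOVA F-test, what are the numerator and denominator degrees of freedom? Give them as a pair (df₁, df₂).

k = 4 groups, N = 32 total
df = (k−1, N−k) = (4−1, 32−4) = (3, 28)

degrees of freedom = [3, 28]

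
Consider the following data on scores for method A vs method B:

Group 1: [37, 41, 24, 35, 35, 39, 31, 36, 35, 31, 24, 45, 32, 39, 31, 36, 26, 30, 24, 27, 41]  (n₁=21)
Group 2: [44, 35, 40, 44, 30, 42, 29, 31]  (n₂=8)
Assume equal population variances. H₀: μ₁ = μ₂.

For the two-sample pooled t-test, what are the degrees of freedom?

degrees of freedom = 27

df = n₁ + n₂ − 2 = 21 + 8 − 2 = 27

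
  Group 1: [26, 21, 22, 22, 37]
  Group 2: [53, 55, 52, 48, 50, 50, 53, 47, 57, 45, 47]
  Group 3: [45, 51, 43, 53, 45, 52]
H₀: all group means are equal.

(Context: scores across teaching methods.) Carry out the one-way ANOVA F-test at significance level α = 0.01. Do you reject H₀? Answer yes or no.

Group means [25.60, 50.64, 48.17], grand mean 44.273
SSB = Σnᵢ(x̄ᵢ−x̄)² = 2279.785; SSW = ΣΣ(x−x̄ᵢ)² = 408.579
MSB = 2279.785/2 = 1139.8924; MSW = 408.579/19 = 21.5041
F = MSB/MSW = 53.0080
df = (2, 19)
p-value (upper-tail) = 0.00000
At α=0.01: p < α → reject H₀

reject H₀: yes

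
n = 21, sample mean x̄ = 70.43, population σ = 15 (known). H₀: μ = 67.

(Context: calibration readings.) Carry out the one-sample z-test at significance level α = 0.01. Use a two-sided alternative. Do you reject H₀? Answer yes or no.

reject H₀: no

SE = σ/√n = 15/√21 = 3.2733
z = (x̄−μ₀)/SE = (70.43−67)/3.2733 = 1.0479
p-value (two-sided) = 0.29469
At α=0.01: p ≥ α → fail to reject H₀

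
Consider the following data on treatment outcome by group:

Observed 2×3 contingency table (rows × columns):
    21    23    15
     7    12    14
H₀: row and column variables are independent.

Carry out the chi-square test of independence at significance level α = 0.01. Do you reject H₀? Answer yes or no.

Row totals [59, 33], col totals [28, 35, 29], n=92
χ² = (21−17.96)²/17.96 + (23−22.45)²/22.45 + (15−18.60)²/18.60 + (7−10.04)²/10.04 + (12−12.55)²/12.55 + (14−10.40)²/10.40 = 3.4167
df = 2
p-value (upper-tail) = 0.18117
At α=0.01: p ≥ α → fail to reject H₀

reject H₀: no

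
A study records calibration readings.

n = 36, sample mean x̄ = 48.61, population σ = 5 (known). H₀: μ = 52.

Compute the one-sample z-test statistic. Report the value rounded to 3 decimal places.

SE = σ/√n = 5/√36 = 0.8333
z = (x̄−μ₀)/SE = (48.61−52)/0.8333 = -4.0680

test statistic = -4.068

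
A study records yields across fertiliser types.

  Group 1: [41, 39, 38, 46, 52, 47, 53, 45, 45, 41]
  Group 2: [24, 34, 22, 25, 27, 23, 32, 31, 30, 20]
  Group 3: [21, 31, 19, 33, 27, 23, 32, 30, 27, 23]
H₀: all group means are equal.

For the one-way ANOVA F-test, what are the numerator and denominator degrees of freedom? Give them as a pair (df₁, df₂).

k = 3 groups, N = 30 total
df = (k−1, N−k) = (3−1, 30−3) = (2, 27)

degrees of freedom = [2, 27]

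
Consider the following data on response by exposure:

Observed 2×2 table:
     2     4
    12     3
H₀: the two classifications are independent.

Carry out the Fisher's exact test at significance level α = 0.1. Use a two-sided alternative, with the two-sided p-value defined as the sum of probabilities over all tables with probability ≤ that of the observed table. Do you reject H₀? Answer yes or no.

reject H₀: no

Margins: r₁=6, r₂=15, c₁=14, c₂=7, n=21
p_obs = C(6,2)·C(15,12)/C(21,14); sum pmf over tables with pmf ≤ p_obs
p-value (two-sided) = 0.11958
At α=0.1: p ≥ α → fail to reject H₀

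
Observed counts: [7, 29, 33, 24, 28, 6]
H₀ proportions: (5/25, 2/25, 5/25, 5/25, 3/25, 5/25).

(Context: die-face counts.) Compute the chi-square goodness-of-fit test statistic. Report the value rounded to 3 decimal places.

test statistic = 76.117

n = 127; E_i = n·p_i = [25.40, 10.16, 25.40, 25.40, 15.24, 25.40]
χ² = (7−25.40)²/25.40 + (29−10.16)²/10.16 + (33−25.40)²/25.40 + (24−25.40)²/25.40 + (28−15.24)²/15.24 + (6−25.40)²/25.40 = 76.1168
df = 5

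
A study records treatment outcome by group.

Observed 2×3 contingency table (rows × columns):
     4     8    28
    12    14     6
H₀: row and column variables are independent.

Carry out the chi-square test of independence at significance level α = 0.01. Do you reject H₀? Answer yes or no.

reject H₀: yes

Row totals [40, 32], col totals [16, 22, 34], n=72
χ² = (4−8.89)²/8.89 + (8−12.22)²/12.22 + (28−18.89)²/18.89 + (12−7.11)²/7.11 + (14−9.78)²/9.78 + (6−15.11)²/15.11 = 19.2201
df = 2
p-value (upper-tail) = 0.00007
At α=0.01: p < α → reject H₀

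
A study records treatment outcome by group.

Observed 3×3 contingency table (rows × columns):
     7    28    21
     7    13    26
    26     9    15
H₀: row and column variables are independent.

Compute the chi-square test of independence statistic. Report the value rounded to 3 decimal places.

Row totals [56, 46, 50], col totals [40, 50, 62], n=152
χ² = (7−14.74)²/14.74 + (28−18.42)²/18.42 + (21−22.84)²/22.84 + (7−12.11)²/12.11 + (13−15.13)²/15.13 + (26−18.76)²/18.76 + (26−13.16)²/13.16 + (9−16.45)²/16.45 + (15−20.39)²/20.39 = 31.7691
df = 4

test statistic = 31.769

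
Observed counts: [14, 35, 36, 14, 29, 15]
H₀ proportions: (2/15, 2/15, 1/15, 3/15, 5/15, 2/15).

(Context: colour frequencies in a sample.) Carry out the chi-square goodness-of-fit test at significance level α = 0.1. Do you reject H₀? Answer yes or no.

reject H₀: yes

n = 143; E_i = n·p_i = [19.07, 19.07, 9.53, 28.60, 47.67, 19.07]
χ² = (14−19.07)²/19.07 + (35−19.07)²/19.07 + (36−9.53)²/9.53 + (14−28.60)²/28.60 + (29−47.67)²/47.67 + (15−19.07)²/19.07 = 103.7692
df = 5
p-value (upper-tail) = 0.00000
At α=0.1: p < α → reject H₀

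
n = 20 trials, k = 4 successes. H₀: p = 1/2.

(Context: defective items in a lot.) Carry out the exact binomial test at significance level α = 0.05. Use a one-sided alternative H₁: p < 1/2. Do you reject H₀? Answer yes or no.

Exact binomial: n=20, k=4, p₀=1/2=0.5000
P(X≤4) from Σ C(n,i)·p₀^i·(1−p₀)^(n−i)
p-value (one-sided, H₁ less) = 0.00591
At α=0.05: p < α → reject H₀

reject H₀: yes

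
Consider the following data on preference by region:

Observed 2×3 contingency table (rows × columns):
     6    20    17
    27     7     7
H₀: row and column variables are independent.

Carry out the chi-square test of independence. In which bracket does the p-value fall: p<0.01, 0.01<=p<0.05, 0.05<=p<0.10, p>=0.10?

p-value bracket: p<0.01

Row totals [43, 41], col totals [33, 27, 24], n=84
χ² = (6−16.89)²/16.89 + (20−13.82)²/13.82 + (17−12.29)²/12.29 + (27−16.11)²/16.11 + (7−13.18)²/13.18 + (7−11.71)²/11.71 = 23.7554
df = 2
p-value (upper-tail) = 0.00001
→ bracket: p<0.01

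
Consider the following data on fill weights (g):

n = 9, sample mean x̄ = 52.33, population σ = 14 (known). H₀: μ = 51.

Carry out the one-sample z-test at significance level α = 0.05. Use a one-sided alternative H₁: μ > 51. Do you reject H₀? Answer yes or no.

reject H₀: no

SE = σ/√n = 14/√9 = 4.6667
z = (x̄−μ₀)/SE = (52.33−51)/4.6667 = 0.2850
p-value (one-sided, H₁ greater) = 0.38782
At α=0.05: p ≥ α → fail to reject H₀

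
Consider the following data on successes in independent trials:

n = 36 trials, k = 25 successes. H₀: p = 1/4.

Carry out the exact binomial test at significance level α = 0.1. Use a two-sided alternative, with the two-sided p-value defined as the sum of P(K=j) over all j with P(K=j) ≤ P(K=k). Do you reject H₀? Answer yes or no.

Exact binomial: n=36, k=25, p₀=1/4=0.2500
P(X=j) = C(n,j)·p₀^j·(1−p₀)^(n−j); p = Σ P(X=j) over j with P(X=j) ≤ P(X=25)
p-value (two-sided) = 0.00000
At α=0.1: p < α → reject H₀

reject H₀: yes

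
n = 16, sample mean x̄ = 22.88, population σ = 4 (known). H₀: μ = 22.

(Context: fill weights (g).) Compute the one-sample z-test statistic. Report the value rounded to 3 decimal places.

SE = σ/√n = 4/√16 = 1.0000
z = (x̄−μ₀)/SE = (22.88−22)/1.0000 = 0.8800

test statistic = 0.880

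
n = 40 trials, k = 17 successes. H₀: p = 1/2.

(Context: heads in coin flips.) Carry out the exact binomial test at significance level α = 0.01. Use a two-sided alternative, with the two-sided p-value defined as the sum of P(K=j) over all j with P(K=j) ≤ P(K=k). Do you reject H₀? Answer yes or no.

Exact binomial: n=40, k=17, p₀=1/2=0.5000
P(X=j) = C(n,j)·p₀^j·(1−p₀)^(n−j); p = Σ P(X=j) over j with P(X=j) ≤ P(X=17)
p-value (two-sided) = 0.42959
At α=0.01: p ≥ α → fail to reject H₀

reject H₀: no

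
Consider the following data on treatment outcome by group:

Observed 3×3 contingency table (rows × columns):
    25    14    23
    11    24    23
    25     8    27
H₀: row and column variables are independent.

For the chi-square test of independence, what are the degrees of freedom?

degrees of freedom = 4

df = (r−1)(c−1) = (3−1)·(3−1) = 4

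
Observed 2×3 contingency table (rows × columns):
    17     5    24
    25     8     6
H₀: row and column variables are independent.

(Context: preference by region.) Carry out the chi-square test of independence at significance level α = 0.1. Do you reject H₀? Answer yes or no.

reject H₀: yes

Row totals [46, 39], col totals [42, 13, 30], n=85
χ² = (17−22.73)²/22.73 + (5−7.04)²/7.04 + (24−16.24)²/16.24 + (25−19.27)²/19.27 + (8−5.96)²/5.96 + (6−13.76)²/13.76 = 12.5246
df = 2
p-value (upper-tail) = 0.00191
At α=0.1: p < α → reject H₀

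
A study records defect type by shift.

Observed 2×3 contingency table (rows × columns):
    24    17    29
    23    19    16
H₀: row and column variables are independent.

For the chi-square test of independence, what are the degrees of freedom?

df = (r−1)(c−1) = (2−1)·(3−1) = 2

degrees of freedom = 2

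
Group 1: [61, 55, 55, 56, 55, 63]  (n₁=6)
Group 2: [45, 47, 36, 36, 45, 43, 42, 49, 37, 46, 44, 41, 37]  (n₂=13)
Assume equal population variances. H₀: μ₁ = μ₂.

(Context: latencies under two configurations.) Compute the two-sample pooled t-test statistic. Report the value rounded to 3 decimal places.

test statistic = 7.412

x̄₁=57.500, s₁=3.564, n₁=6
x̄₂=42.154, s₂=4.432, n₂=13
s_p² = [5·3.564² + 12·4.432²]/17 = 17.5995
SE = √(s_p²·(1/6+1/13)) = 2.0705
t = (57.500−42.154)/2.0705 = 7.4117
df = 17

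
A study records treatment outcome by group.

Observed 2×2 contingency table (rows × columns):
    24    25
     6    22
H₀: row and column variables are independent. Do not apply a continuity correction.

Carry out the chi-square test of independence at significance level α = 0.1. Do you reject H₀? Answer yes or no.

reject H₀: yes

Row totals [49, 28], col totals [30, 47], n=77
χ² = (24−19.09)²/19.09 + (25−29.91)²/29.91 + (6−10.91)²/10.91 + (22−17.09)²/17.09 = 5.6872
df = 1
p-value (upper-tail) = 0.01709
At α=0.1: p < α → reject H₀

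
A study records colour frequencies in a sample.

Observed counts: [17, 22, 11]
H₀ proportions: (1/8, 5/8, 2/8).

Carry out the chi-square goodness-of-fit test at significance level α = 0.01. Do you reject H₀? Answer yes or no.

reject H₀: yes

n = 50; E_i = n·p_i = [6.25, 31.25, 12.50]
χ² = (17−6.25)²/6.25 + (22−31.25)²/31.25 + (11−12.50)²/12.50 = 21.4080
df = 2
p-value (upper-tail) = 0.00002
At α=0.01: p < α → reject H₀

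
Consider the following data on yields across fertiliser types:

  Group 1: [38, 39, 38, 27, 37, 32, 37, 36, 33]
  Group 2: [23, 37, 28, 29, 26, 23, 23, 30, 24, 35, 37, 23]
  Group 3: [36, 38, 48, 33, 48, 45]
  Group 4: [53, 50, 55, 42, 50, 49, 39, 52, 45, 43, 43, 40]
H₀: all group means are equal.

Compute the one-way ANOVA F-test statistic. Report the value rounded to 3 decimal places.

Group means [35.22, 28.17, 41.33, 46.75], grand mean 37.538
SSB = Σnᵢ(x̄ᵢ−x̄)² = 2206.887; SSW = ΣΣ(x−x̄ᵢ)² = 986.806
MSB = 2206.887/3 = 735.6289; MSW = 986.806/35 = 28.1944
F = MSB/MSW = 26.0913
df = (3, 35)

test statistic = 26.091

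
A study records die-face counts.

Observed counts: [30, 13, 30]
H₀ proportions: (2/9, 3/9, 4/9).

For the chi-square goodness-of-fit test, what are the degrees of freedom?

df = k − 1 = 3 − 1 = 2

degrees of freedom = 2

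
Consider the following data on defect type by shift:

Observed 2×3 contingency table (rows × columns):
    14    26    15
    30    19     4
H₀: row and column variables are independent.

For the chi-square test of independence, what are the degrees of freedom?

df = (r−1)(c−1) = (2−1)·(3−1) = 2

degrees of freedom = 2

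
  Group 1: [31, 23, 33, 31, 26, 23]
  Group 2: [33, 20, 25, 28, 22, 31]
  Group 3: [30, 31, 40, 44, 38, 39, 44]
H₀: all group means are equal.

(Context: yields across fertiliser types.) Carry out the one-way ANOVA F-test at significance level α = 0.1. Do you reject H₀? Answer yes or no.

Group means [27.83, 26.50, 38.00], grand mean 31.158
SSB = Σnᵢ(x̄ᵢ−x̄)² = 524.193; SSW = ΣΣ(x−x̄ᵢ)² = 416.333
MSB = 524.193/2 = 262.0965; MSW = 416.333/16 = 26.0208
F = MSB/MSW = 10.0726
df = (2, 16)
p-value (upper-tail) = 0.00147
At α=0.1: p < α → reject H₀

reject H₀: yes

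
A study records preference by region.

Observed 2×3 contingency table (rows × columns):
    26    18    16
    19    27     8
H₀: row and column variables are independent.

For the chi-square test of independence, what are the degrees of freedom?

degrees of freedom = 2

df = (r−1)(c−1) = (2−1)·(3−1) = 2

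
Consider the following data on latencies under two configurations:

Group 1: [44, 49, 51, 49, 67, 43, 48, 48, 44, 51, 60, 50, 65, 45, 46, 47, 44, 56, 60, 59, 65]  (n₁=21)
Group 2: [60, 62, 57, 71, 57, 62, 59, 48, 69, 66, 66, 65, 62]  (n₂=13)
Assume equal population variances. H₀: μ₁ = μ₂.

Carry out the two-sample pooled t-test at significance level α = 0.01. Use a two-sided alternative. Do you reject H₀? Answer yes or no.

x̄₁=51.952, s₁=7.730, n₁=21
x̄₂=61.846, s₂=5.984, n₂=13
s_p² = [20·7.730² + 12·5.984²]/32 = 50.7701
SE = √(s_p²·(1/21+1/13)) = 2.5146
t = (51.952−61.846)/2.5146 = -3.9346
df = 32
p-value (two-sided) = 0.00042
At α=0.01: p < α → reject H₀

reject H₀: yes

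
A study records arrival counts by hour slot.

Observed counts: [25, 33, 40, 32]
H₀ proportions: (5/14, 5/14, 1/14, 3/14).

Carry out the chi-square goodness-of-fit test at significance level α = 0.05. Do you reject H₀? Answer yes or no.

reject H₀: yes

n = 130; E_i = n·p_i = [46.43, 46.43, 9.29, 27.86]
χ² = (25−46.43)²/46.43 + (33−46.43)²/46.43 + (40−9.29)²/9.29 + (32−27.86)²/27.86 = 115.9836
df = 3
p-value (upper-tail) = 0.00000
At α=0.05: p < α → reject H₀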